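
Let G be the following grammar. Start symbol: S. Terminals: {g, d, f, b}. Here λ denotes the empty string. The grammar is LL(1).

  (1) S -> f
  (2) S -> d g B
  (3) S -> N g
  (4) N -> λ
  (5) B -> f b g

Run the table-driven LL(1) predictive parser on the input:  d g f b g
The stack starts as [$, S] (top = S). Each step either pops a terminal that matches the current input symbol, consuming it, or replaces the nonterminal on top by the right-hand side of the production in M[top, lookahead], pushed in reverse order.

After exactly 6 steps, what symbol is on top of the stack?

g

     Stack    Input        Action
  1  $ S      d g f b g $  expand S -> d g B
  2  $ B g d  d g f b g $  match d
  3  $ B g    g f b g $    match g
  4  $ B      f b g $      expand B -> f b g
  5  $ g b f  f b g $      match f
  6  $ g b    b g $        match b
Stack after step 6: $ g (top = g).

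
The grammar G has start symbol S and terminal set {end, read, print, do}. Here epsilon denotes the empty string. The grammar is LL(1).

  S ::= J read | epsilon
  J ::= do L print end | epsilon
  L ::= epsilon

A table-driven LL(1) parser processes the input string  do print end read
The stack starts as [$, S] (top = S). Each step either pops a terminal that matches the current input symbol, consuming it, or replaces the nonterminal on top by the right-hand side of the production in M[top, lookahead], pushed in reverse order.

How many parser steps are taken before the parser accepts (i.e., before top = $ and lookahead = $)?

step 1: stack=$ S  input=do print end read $  — expand S ::= J read
step 2: stack=$ read J  input=do print end read $  — expand J ::= do L print end
step 3: stack=$ read end print L do  input=do print end read $  — match do
step 4: stack=$ read end print L  input=print end read $  — expand L ::= epsilon
step 5: stack=$ read end print  input=print end read $  — match print
step 6: stack=$ read end  input=end read $  — match end
step 7: stack=$ read  input=read $  — match read
Accept reached after 7 steps.

7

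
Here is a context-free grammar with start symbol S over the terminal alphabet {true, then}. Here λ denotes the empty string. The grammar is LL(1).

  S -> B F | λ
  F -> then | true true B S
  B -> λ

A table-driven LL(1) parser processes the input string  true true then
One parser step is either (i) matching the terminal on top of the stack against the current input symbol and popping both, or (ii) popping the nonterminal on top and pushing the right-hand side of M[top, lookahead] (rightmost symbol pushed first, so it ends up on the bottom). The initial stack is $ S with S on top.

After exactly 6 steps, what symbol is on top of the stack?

S

     Stack            Input             Action
  1  $ S              true true then $  expand S -> B F
  2  $ F B            true true then $  expand B -> λ
  3  $ F              true true then $  expand F -> true true B S
  4  $ S B true true  true true then $  match true
  5  $ S B true       true then $       match true
  6  $ S B            then $            expand B -> λ
Stack after step 6: $ S (top = S).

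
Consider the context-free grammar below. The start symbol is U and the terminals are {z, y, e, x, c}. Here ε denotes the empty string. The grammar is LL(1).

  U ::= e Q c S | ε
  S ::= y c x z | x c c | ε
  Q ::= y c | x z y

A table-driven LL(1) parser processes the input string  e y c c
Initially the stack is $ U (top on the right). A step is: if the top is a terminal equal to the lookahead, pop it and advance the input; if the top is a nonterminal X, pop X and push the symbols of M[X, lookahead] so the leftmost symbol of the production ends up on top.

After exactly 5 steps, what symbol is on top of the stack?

c

step 1: stack=$ U  input=e y c c $  — expand U ::= e Q c S
step 2: stack=$ S c Q e  input=e y c c $  — match e
step 3: stack=$ S c Q  input=y c c $  — expand Q ::= y c
step 4: stack=$ S c c y  input=y c c $  — match y
step 5: stack=$ S c c  input=c c $  — match c
Stack after step 5: $ S c (top = c).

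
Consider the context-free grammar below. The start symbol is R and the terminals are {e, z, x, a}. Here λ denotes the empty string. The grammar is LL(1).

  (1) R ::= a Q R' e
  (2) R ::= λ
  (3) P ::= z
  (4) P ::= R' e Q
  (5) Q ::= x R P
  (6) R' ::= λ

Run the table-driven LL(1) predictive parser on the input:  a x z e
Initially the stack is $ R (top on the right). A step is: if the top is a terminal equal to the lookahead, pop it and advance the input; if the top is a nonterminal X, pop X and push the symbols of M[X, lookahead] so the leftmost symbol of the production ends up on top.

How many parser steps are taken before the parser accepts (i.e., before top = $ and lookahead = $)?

step 1: stack=$ R  input=a x z e $  — expand R ::= a Q R' e
step 2: stack=$ e R' Q a  input=a x z e $  — match a
step 3: stack=$ e R' Q  input=x z e $  — expand Q ::= x R P
step 4: stack=$ e R' P R x  input=x z e $  — match x
step 5: stack=$ e R' P R  input=z e $  — expand R ::= λ
step 6: stack=$ e R' P  input=z e $  — expand P ::= z
step 7: stack=$ e R' z  input=z e $  — match z
step 8: stack=$ e R'  input=e $  — expand R' ::= λ
step 9: stack=$ e  input=e $  — match e
Accept reached after 9 steps.

9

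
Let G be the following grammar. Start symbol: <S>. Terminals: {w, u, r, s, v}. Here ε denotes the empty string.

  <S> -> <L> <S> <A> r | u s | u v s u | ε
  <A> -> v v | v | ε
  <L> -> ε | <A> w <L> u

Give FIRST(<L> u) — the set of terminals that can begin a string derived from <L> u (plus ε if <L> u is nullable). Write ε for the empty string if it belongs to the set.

{u, v, w}

FIRST(<A>): from <A>->v v we get {v}; from <A>->v we get {v}; from <A>->ε we get {ε}. So FIRST(<A>) = {ε, v}.
FIRST(<L>): from <L>->ε we get {ε}; from <L>-><A> w <L> u we get {v, w}. So FIRST(<L>) = {ε, v, w}.
FIRST(<S>): from <S>-><L> <S> <A> r we get {r, u, v, w}; from <S>->u s we get {u}; from <S>->u v s u we get {u}; from <S>->ε we get {ε}. So FIRST(<S>) = {ε, r, u, v, w}.
FIRST(<L> u): take FIRST of each symbol in turn, carrying on past any symbol whose FIRST contains ε; result {u, v, w}.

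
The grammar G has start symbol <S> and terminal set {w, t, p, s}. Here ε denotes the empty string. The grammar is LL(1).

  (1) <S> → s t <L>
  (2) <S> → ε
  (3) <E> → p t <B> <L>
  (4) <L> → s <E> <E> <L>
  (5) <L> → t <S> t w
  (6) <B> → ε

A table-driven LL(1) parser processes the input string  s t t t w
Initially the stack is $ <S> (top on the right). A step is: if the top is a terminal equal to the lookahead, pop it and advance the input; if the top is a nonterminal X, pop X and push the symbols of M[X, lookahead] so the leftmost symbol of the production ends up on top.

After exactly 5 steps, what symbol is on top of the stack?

<S>

step 1: stack=$ <S>  input=s t t t w $  — expand <S> → s t <L>
step 2: stack=$ <L> t s  input=s t t t w $  — match s
step 3: stack=$ <L> t  input=t t t w $  — match t
step 4: stack=$ <L>  input=t t w $  — expand <L> → t <S> t w
step 5: stack=$ w t <S> t  input=t t w $  — match t
Stack after step 5: $ w t <S> (top = <S>).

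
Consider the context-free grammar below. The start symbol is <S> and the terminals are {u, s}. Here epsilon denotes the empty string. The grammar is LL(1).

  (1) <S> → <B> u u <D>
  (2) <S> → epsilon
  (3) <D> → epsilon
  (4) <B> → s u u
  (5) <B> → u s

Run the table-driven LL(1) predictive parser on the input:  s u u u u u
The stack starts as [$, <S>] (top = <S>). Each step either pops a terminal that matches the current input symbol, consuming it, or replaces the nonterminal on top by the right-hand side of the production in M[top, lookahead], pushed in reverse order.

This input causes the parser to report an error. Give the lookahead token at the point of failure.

     Stack            Input          Action
  1  $ <S>            s u u u u u $  expand <S> → <B> u u <D>
  2  $ <D> u u <B>    s u u u u u $  expand <B> → s u u
  3  $ <D> u u u u s  s u u u u u $  match s
  4  $ <D> u u u u    u u u u u $    match u
  5  $ <D> u u u      u u u u $      match u
  6  $ <D> u u        u u u $        match u
  7  $ <D> u          u u $          match u
  8  $ <D>            u $            error: M[<D>, u] is empty

u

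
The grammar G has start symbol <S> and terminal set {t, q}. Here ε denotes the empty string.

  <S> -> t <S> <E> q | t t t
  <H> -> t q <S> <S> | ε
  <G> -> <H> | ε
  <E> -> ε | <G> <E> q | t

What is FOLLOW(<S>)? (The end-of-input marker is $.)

{$, q, t}

FIRST(<S>) = {t}
FIRST(<H>) = {ε, t}
FIRST(<G>) = {ε, t}  (via <H>)
FIRST(<E>) = {ε, q, t}  (via <G> <E> q)
FOLLOW(<S>) includes $ since <S> is the start symbol.
FOLLOW(<G>): in <E>-><G> <E> q, <G> is followed by <E> q with FIRST {q, t}. Thus FOLLOW(<G>) = {q, t}.
FOLLOW(<H>): in <G>-><H>, the suffix after <H> is empty, so FOLLOW(<H>) ⊇ FOLLOW(<G>) = {q, t}. Thus FOLLOW(<H>) = {q, t}.
FOLLOW(<S>): in <S>->t <S> <E> q, <S> is followed by <E> q with FIRST {q, t}; in <H>->t q <S> <S> (occurrence 1), <S> is followed by <S> with FIRST {t}; in <H>->t q <S> <S> (occurrence 2), the suffix after <S> is empty, so FOLLOW(<S>) ⊇ FOLLOW(<H>) = {q, t}. Thus FOLLOW(<S>) = {$, q, t}.
FOLLOW(<E>): in <S>->t <S> <E> q, <E> is followed by q with FIRST {q}; in <E>-><G> <E> q, <E> is followed by q with FIRST {q}. Thus FOLLOW(<E>) = {q}.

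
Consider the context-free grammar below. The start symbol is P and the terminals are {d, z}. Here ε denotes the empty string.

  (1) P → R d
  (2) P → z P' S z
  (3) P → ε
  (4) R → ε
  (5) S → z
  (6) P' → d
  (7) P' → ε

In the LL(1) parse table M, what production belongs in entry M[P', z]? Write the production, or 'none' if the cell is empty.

FIRST(R): from R→ε we get {ε}. So FIRST(R) = {ε}.
FIRST(S): from S→z we get {z}. So FIRST(S) = {z}.
FIRST(P'): from P'→d we get {d}; from P'→ε we get {ε}. So FIRST(P') = {ε, d}.
FIRST(P): from P→R d we get {d}; from P→z P' S z we get {z}; from P→ε we get {ε}. So FIRST(P) = {ε, d, z}.
FOLLOW(P) includes $ since P is the start symbol.
FOLLOW(P'): in P→z P' S z, P' is followed by S z with FIRST {z}. Thus FOLLOW(P') = {z}.
For P' → d: FIRST(d) = {d}, so it goes in M[P', t] for t ∈ {d}.
For P' → ε: FIRST(ε) = {ε}, so it goes in M[P', t] for t ∈ {}; since ε ∈ FIRST, also for every t ∈ FOLLOW(P') = {z}.

P' → ε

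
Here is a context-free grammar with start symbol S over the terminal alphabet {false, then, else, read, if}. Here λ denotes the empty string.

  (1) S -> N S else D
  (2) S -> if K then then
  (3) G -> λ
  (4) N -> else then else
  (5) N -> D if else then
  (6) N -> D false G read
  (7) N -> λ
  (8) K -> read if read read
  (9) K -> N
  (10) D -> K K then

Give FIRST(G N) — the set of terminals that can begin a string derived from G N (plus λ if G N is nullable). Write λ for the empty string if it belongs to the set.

{λ, else, read, then}

FIRST(G): from G->λ we get {λ}. So FIRST(G) = {λ}.
FIRST(S): from S->N S else D we get {else, if, read, then}; from S->if K then then we get {if}. So FIRST(S) = {else, if, read, then}.
FIRST(N): from N->else then else we get {else}; from N->D if else then we get {else, read, then}; from N->D false G read we get {else, read, then}; from N->λ we get {λ}. So FIRST(N) = {λ, else, read, then}.
FIRST(K): from K->read if read read we get {read}; from K->N we get {λ, else, read, then}. So FIRST(K) = {λ, else, read, then}.
FIRST(D): from D->K K then we get {else, read, then}. So FIRST(D) = {else, read, then}.
FIRST(G N): take FIRST of each symbol in turn, carrying on past any symbol whose FIRST contains λ; result {λ, else, read, then}.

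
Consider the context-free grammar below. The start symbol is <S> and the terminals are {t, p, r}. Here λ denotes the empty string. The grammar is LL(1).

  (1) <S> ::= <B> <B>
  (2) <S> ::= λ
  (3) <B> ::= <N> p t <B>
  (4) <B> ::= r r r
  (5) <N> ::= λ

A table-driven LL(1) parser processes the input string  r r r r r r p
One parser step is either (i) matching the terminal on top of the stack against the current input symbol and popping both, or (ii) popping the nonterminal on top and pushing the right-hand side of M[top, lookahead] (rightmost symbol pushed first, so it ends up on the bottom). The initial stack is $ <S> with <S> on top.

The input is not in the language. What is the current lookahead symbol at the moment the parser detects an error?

p

      Stack        Input            Action
   1  $ <S>        r r r r r r p $  expand <S> ::= <B> <B>
   2  $ <B> <B>    r r r r r r p $  expand <B> ::= r r r
   3  $ <B> r r r  r r r r r r p $  match r
   4  $ <B> r r    r r r r r p $    match r
   5  $ <B> r      r r r r p $      match r
   6  $ <B>        r r r p $        expand <B> ::= r r r
   7  $ r r r      r r r p $        match r
   8  $ r r        r r p $          match r
   9  $ r          r p $            match r
  10  $            p $              error: stack empty but input remains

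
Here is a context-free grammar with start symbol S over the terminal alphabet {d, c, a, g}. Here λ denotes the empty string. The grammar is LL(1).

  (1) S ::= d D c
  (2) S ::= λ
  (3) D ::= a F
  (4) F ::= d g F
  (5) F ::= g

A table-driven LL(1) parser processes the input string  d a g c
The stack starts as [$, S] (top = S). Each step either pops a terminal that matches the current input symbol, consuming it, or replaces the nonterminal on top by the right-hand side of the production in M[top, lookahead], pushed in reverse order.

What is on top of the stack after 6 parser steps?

step 1: stack=$ S  input=d a g c $  — expand S ::= d D c
step 2: stack=$ c D d  input=d a g c $  — match d
step 3: stack=$ c D  input=a g c $  — expand D ::= a F
step 4: stack=$ c F a  input=a g c $  — match a
step 5: stack=$ c F  input=g c $  — expand F ::= g
step 6: stack=$ c g  input=g c $  — match g
Stack after step 6: $ c (top = c).

c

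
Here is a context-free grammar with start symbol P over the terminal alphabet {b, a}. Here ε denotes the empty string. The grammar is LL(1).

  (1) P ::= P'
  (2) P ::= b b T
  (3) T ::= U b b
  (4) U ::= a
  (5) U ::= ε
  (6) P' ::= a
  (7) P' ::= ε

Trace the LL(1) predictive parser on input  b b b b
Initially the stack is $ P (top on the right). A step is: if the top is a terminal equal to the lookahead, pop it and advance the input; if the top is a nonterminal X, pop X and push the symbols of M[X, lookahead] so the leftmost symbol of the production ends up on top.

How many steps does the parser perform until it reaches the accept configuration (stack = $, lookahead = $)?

step 1: stack=$ P  input=b b b b $  — expand P ::= b b T
step 2: stack=$ T b b  input=b b b b $  — match b
step 3: stack=$ T b  input=b b b $  — match b
step 4: stack=$ T  input=b b $  — expand T ::= U b b
step 5: stack=$ b b U  input=b b $  — expand U ::= ε
step 6: stack=$ b b  input=b b $  — match b
step 7: stack=$ b  input=b $  — match b
Accept reached after 7 steps.

7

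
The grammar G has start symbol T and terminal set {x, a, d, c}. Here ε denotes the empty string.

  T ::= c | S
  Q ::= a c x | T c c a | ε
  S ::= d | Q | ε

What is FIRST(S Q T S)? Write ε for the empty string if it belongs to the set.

{ε, a, c, d}

FIRST(T) = {ε, a, c, d}  (via S)
FIRST(Q) = {ε, a, c, d}  (via T c c a)
FIRST(S) = {ε, a, c, d}  (via Q)
FIRST(S Q T S): take FIRST of each symbol in turn, carrying on past any symbol whose FIRST contains ε; result {ε, a, c, d}.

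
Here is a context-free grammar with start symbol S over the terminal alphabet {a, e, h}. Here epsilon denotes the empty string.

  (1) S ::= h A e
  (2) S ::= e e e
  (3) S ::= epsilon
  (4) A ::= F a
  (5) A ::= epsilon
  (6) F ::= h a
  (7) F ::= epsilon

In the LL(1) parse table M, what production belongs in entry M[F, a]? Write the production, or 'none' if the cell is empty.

F ::= epsilon

FIRST(S) = {epsilon, e, h}
FIRST(F) = {epsilon, h}
FIRST(A) = {epsilon, a, h}  (via F a)
FOLLOW(S) includes $ since S is the start symbol.
FOLLOW(F): in A::=F a, F is followed by a with FIRST {a}. Thus FOLLOW(F) = {a}.
For F ::= h a: FIRST(h a) = {h}, so it goes in M[F, t] for t ∈ {h}.
For F ::= epsilon: FIRST(epsilon) = {epsilon}, so it goes in M[F, t] for t ∈ {}; since epsilon ∈ FIRST, also for every t ∈ FOLLOW(F) = {a}.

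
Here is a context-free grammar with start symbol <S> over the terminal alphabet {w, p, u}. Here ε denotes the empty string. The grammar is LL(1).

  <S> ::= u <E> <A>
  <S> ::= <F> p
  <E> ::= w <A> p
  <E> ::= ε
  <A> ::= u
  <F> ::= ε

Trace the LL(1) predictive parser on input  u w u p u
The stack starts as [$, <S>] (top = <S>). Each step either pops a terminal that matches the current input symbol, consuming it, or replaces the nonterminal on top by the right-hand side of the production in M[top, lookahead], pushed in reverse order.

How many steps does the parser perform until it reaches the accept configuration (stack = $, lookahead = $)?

9

     Stack          Input        Action
  1  $ <S>          u w u p u $  expand <S> ::= u <E> <A>
  2  $ <A> <E> u    u w u p u $  match u
  3  $ <A> <E>      w u p u $    expand <E> ::= w <A> p
  4  $ <A> p <A> w  w u p u $    match w
  5  $ <A> p <A>    u p u $      expand <A> ::= u
  6  $ <A> p u      u p u $      match u
  7  $ <A> p        p u $        match p
  8  $ <A>          u $          expand <A> ::= u
  9  $ u            u $          match u
Accept reached after 9 steps.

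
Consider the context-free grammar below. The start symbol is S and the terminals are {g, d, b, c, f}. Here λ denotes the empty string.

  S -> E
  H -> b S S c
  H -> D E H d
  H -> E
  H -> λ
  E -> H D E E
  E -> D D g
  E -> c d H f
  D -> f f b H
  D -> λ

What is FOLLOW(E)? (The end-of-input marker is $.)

{$, b, c, d, f, g}

FIRST(D): from D->f f b H we get {f}; from D->λ we get {λ}. So FIRST(D) = {λ, f}.
FIRST(S): from S->E we get {b, c, f, g}. So FIRST(S) = {b, c, f, g}.
FIRST(H): from H->b S S c we get {b}; from H->D E H d we get {b, c, f, g}; from H->E we get {b, c, f, g}; from H->λ we get {λ}. So FIRST(H) = {λ, b, c, f, g}.
FIRST(E): from E->H D E E we get {b, c, f, g}; from E->D D g we get {f, g}; from E->c d H f we get {c}. So FIRST(E) = {b, c, f, g}.
FOLLOW(S) includes $ since S is the start symbol.
FOLLOW(S): in H->b S S c (occurrence 1), S is followed by S c with FIRST {b, c, f, g}; in H->b S S c (occurrence 2), S is followed by c with FIRST {c}. Thus FOLLOW(S) = {$, b, c, f, g}.
FOLLOW(D): in H->D E H d, D is followed by E H d with FIRST {b, c, f, g}; in E->H D E E, D is followed by E E with FIRST {b, c, f, g}; in E->D D g (occurrence 1), D is followed by D g with FIRST {f, g}; in E->D D g (occurrence 2), D is followed by g with FIRST {g}. Thus FOLLOW(D) = {b, c, f, g}.
FOLLOW(H): in H->D E H d, H is followed by d with FIRST {d}; in E->H D E E, H is followed by D E E with FIRST {b, c, f, g}; in E->c d H f, H is followed by f with FIRST {f}; in D->f f b H, the suffix after H is empty, so FOLLOW(H) ⊇ FOLLOW(D) = {b, c, f, g}. Thus FOLLOW(H) = {b, c, d, f, g}.
FOLLOW(E): in S->E, the suffix after E is empty, so FOLLOW(E) ⊇ FOLLOW(S) = {$, b, c, f, g}; in H->D E H d, E is followed by H d with FIRST {b, c, d, f, g}; in H->E, the suffix after E is empty, so FOLLOW(E) ⊇ FOLLOW(H) = {b, c, d, f, g}; in E->H D E E (occurrence 1), E is followed by E with FIRST {b, c, f, g}; in E->H D E E (occurrence 2), the suffix after E is empty (adds nothing new). Thus FOLLOW(E) = {$, b, c, d, f, g}.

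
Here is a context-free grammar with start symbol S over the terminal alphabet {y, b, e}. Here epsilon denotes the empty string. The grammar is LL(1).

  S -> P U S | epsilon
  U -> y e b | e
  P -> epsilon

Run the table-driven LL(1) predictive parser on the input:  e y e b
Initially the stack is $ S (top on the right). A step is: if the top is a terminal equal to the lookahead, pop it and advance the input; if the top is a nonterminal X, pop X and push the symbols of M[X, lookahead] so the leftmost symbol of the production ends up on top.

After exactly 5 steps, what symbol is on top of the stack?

step 1: stack=$ S  input=e y e b $  — expand S -> P U S
step 2: stack=$ S U P  input=e y e b $  — expand P -> epsilon
step 3: stack=$ S U  input=e y e b $  — expand U -> e
step 4: stack=$ S e  input=e y e b $  — match e
step 5: stack=$ S  input=y e b $  — expand S -> P U S
Stack after step 5: $ S U P (top = P).

P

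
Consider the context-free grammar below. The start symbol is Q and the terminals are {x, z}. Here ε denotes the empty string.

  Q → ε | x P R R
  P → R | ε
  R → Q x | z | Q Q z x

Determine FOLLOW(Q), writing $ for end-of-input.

{$, x, z}

FIRST(Q) = {ε, x}
FIRST(R) = {x, z}  (via Q x, Q Q z x)
FIRST(P) = {ε, x, z}  (via R)
FOLLOW(Q) includes $ since Q is the start symbol.
FOLLOW(Q): in R→Q x, Q is followed by x with FIRST {x}; in R→Q Q z x (occurrence 1), Q is followed by Q z x with FIRST {x, z}; in R→Q Q z x (occurrence 2), Q is followed by z x with FIRST {z}. Thus FOLLOW(Q) = {$, x, z}.
FOLLOW(P): in Q→x P R R, P is followed by R R with FIRST {x, z}. Thus FOLLOW(P) = {x, z}.
FOLLOW(R): in Q→x P R R (occurrence 1), R is followed by R with FIRST {x, z}; in Q→x P R R (occurrence 2), the suffix after R is empty, so FOLLOW(R) ⊇ FOLLOW(Q) = {$, x, z}; in P→R, the suffix after R is empty, so FOLLOW(R) ⊇ FOLLOW(P) = {x, z}. Thus FOLLOW(R) = {$, x, z}.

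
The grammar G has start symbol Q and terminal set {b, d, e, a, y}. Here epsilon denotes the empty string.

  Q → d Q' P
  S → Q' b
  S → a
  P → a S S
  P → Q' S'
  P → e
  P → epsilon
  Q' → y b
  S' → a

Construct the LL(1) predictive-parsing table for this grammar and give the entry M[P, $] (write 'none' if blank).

P → epsilon

FIRST(Q): from Q→d Q' P we get {d}. So FIRST(Q) = {d}.
FIRST(Q'): from Q'→y b we get {y}. So FIRST(Q') = {y}.
FIRST(S'): from S'→a we get {a}. So FIRST(S') = {a}.
FIRST(S): from S→Q' b we get {y}; from S→a we get {a}. So FIRST(S) = {a, y}.
FIRST(P): from P→a S S we get {a}; from P→Q' S' we get {y}; from P→e we get {e}; from P→epsilon we get {epsilon}. So FIRST(P) = {epsilon, a, e, y}.
FOLLOW(Q) includes $ since Q is the start symbol.
FOLLOW(Q): Q appears on no right-hand side. Thus FOLLOW(Q) = {$}.
FOLLOW(P): in Q→d Q' P, the suffix after P is empty, so FOLLOW(P) ⊇ FOLLOW(Q) = {$}. Thus FOLLOW(P) = {$}.
For P → a S S: FIRST(a S S) = {a}, so it goes in M[P, t] for t ∈ {a}.
For P → Q' S': FIRST(Q' S') = {y}, so it goes in M[P, t] for t ∈ {y}.
For P → e: FIRST(e) = {e}, so it goes in M[P, t] for t ∈ {e}.
For P → epsilon: FIRST(epsilon) = {epsilon}, so it goes in M[P, t] for t ∈ {}; since epsilon ∈ FIRST, also for every t ∈ FOLLOW(P) = {$}.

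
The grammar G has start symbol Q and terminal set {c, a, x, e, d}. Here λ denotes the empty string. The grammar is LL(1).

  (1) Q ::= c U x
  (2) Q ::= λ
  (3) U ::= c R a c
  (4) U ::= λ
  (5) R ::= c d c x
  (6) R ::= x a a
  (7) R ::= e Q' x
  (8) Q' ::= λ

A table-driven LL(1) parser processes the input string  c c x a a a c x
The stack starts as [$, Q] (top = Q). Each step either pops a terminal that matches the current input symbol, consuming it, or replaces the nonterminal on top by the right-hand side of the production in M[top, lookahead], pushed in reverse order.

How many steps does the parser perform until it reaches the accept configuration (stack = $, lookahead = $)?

11

step 1: stack=$ Q  input=c c x a a a c x $  — expand Q ::= c U x
step 2: stack=$ x U c  input=c c x a a a c x $  — match c
step 3: stack=$ x U  input=c x a a a c x $  — expand U ::= c R a c
step 4: stack=$ x c a R c  input=c x a a a c x $  — match c
step 5: stack=$ x c a R  input=x a a a c x $  — expand R ::= x a a
step 6: stack=$ x c a a a x  input=x a a a c x $  — match x
step 7: stack=$ x c a a a  input=a a a c x $  — match a
step 8: stack=$ x c a a  input=a a c x $  — match a
step 9: stack=$ x c a  input=a c x $  — match a
step 10: stack=$ x c  input=c x $  — match c
step 11: stack=$ x  input=x $  — match x
Accept reached after 11 steps.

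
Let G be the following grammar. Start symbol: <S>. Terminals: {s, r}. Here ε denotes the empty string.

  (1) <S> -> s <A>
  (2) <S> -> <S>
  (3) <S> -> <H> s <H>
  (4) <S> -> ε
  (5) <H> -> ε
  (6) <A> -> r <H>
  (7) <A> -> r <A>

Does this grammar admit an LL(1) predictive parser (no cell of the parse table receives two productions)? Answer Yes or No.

No

FIRST(<S>) = {ε, s}
FIRST(<H>) = {ε}
FIRST(<A>) = {r}
FOLLOW(<S>) = {$}
FOLLOW(<H>) = {$, s}
FOLLOW(<A>) = {$}
Cell M[<A>, r] receives both <A> -> r <H> and <A> -> r <A> — the grammar is not LL(1).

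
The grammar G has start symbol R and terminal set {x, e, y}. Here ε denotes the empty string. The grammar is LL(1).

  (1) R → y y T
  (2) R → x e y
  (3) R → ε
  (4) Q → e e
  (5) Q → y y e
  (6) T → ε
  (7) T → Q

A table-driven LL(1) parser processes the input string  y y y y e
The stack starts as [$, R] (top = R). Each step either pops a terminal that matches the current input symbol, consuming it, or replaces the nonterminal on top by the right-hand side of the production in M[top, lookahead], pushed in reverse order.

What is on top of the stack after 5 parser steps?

     Stack    Input        Action
  1  $ R      y y y y e $  expand R → y y T
  2  $ T y y  y y y y e $  match y
  3  $ T y    y y y e $    match y
  4  $ T      y y e $      expand T → Q
  5  $ Q      y y e $      expand Q → y y e
Stack after step 5: $ e y y (top = y).

y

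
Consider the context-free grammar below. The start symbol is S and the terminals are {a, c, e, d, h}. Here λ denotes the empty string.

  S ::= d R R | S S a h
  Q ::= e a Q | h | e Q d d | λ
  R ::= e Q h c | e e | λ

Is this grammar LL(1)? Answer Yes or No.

No

FIRST(S) = {d}
FIRST(Q) = {λ, e, h}
FIRST(R) = {λ, e}
FOLLOW(S) = {$, a, d}
FOLLOW(Q) = {d, h}
FOLLOW(R) = {$, a, d, e}
Cell M[Q, e] receives both Q ::= e a Q and Q ::= e Q d d — the grammar is not LL(1).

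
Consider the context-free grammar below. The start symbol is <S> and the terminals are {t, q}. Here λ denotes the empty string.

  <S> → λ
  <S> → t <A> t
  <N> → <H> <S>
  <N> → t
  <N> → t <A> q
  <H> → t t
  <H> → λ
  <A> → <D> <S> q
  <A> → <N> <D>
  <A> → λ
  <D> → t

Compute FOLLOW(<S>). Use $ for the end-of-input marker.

{$, q, t}

FIRST(<S>): from <S>→λ we get {λ}; from <S>→t <A> t we get {t}. So FIRST(<S>) = {λ, t}.
FIRST(<H>): from <H>→t t we get {t}; from <H>→λ we get {λ}. So FIRST(<H>) = {λ, t}.
FIRST(<D>): from <D>→t we get {t}. So FIRST(<D>) = {t}.
FIRST(<N>): from <N>→<H> <S> we get {λ, t}; from <N>→t we get {t}; from <N>→t <A> q we get {t}. So FIRST(<N>) = {λ, t}.
FIRST(<A>): from <A>→<D> <S> q we get {t}; from <A>→<N> <D> we get {t}; from <A>→λ we get {λ}. So FIRST(<A>) = {λ, t}.
FOLLOW(<S>) includes $ since <S> is the start symbol.
FOLLOW(<N>): in <A>→<N> <D>, <N> is followed by <D> with FIRST {t}. Thus FOLLOW(<N>) = {t}.
FOLLOW(<S>): in <N>→<H> <S>, the suffix after <S> is empty, so FOLLOW(<S>) ⊇ FOLLOW(<N>) = {t}; in <A>→<D> <S> q, <S> is followed by q with FIRST {q}. Thus FOLLOW(<S>) = {$, q, t}.
FOLLOW(<H>): in <N>→<H> <S>, <H> is followed by <S> with FIRST {λ, t}; in <N>→<H> <S>, the suffix after <H> is nullable, so FOLLOW(<H>) ⊇ FOLLOW(<N>) = {t}. Thus FOLLOW(<H>) = {t}.
FOLLOW(<A>): in <S>→t <A> t, <A> is followed by t with FIRST {t}; in <N>→t <A> q, <A> is followed by q with FIRST {q}. Thus FOLLOW(<A>) = {q, t}.
FOLLOW(<D>): in <A>→<D> <S> q, <D> is followed by <S> q with FIRST {q, t}; in <A>→<N> <D>, the suffix after <D> is empty, so FOLLOW(<D>) ⊇ FOLLOW(<A>) = {q, t}. Thus FOLLOW(<D>) = {q, t}.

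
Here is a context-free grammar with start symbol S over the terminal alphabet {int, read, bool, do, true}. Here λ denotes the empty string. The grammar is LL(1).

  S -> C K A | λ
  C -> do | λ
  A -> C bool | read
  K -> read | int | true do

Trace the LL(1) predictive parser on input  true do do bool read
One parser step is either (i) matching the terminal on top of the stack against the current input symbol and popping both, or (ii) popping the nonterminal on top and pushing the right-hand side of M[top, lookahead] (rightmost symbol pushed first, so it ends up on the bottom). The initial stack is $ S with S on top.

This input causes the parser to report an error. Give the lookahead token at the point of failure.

read

      Stack        Input                   Action
   1  $ S          true do do bool read $  expand S -> C K A
   2  $ A K C      true do do bool read $  expand C -> λ
   3  $ A K        true do do bool read $  expand K -> true do
   4  $ A do true  true do do bool read $  match true
   5  $ A do       do do bool read $       match do
   6  $ A          do bool read $          expand A -> C bool
   7  $ bool C     do bool read $          expand C -> do
   8  $ bool do    do bool read $          match do
   9  $ bool       bool read $             match bool
  10  $            read $                  error: stack empty but input remains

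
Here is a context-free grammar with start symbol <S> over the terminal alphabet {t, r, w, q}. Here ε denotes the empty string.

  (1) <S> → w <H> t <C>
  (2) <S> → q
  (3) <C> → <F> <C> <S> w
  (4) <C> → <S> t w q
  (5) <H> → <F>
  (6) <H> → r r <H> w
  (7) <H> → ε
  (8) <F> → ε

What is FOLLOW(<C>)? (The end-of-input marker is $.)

FIRST(<S>): from <S>→w <H> t <C> we get {w}; from <S>→q we get {q}. So FIRST(<S>) = {q, w}.
FIRST(<F>): from <F>→ε we get {ε}. So FIRST(<F>) = {ε}.
FIRST(<C>): from <C>→<F> <C> <S> w we get {q, w}; from <C>→<S> t w q we get {q, w}. So FIRST(<C>) = {q, w}.
FIRST(<H>): from <H>→<F> we get {ε}; from <H>→r r <H> w we get {r}; from <H>→ε we get {ε}. So FIRST(<H>) = {ε, r}.
FOLLOW(<S>) includes $ since <S> is the start symbol.
FOLLOW(<S>): in <C>→<F> <C> <S> w, <S> is followed by w with FIRST {w}; in <C>→<S> t w q, <S> is followed by t w q with FIRST {t}. Thus FOLLOW(<S>) = {$, t, w}.
FOLLOW(<C>): in <S>→w <H> t <C>, the suffix after <C> is empty, so FOLLOW(<C>) ⊇ FOLLOW(<S>) = {$, t, w}; in <C>→<F> <C> <S> w, <C> is followed by <S> w with FIRST {q, w}. Thus FOLLOW(<C>) = {$, q, t, w}.
FOLLOW(<H>): in <S>→w <H> t <C>, <H> is followed by t <C> with FIRST {t}; in <H>→r r <H> w, <H> is followed by w with FIRST {w}. Thus FOLLOW(<H>) = {t, w}.
FOLLOW(<F>): in <C>→<F> <C> <S> w, <F> is followed by <C> <S> w with FIRST {q, w}; in <H>→<F>, the suffix after <F> is empty, so FOLLOW(<F>) ⊇ FOLLOW(<H>) = {t, w}. Thus FOLLOW(<F>) = {q, t, w}.

{$, q, t, w}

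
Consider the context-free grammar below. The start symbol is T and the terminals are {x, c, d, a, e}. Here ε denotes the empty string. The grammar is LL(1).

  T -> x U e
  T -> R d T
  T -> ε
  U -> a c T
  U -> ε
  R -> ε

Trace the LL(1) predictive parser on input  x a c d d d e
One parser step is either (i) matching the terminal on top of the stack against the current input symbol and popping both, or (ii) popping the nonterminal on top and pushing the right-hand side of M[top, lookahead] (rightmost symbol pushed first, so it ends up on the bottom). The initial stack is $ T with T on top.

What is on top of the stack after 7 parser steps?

d

step 1: stack=$ T  input=x a c d d d e $  — expand T -> x U e
step 2: stack=$ e U x  input=x a c d d d e $  — match x
step 3: stack=$ e U  input=a c d d d e $  — expand U -> a c T
step 4: stack=$ e T c a  input=a c d d d e $  — match a
step 5: stack=$ e T c  input=c d d d e $  — match c
step 6: stack=$ e T  input=d d d e $  — expand T -> R d T
step 7: stack=$ e T d R  input=d d d e $  — expand R -> ε
Stack after step 7: $ e T d (top = d).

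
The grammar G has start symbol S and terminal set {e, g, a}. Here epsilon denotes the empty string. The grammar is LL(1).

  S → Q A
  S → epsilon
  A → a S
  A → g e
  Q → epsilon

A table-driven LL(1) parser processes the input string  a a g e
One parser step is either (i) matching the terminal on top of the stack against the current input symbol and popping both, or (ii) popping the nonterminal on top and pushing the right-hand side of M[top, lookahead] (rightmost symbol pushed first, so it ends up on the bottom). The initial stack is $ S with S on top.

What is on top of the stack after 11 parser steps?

      Stack  Input      Action
   1  $ S    a a g e $  expand S → Q A
   2  $ A Q  a a g e $  expand Q → epsilon
   3  $ A    a a g e $  expand A → a S
   4  $ S a  a a g e $  match a
   5  $ S    a g e $    expand S → Q A
   6  $ A Q  a g e $    expand Q → epsilon
   7  $ A    a g e $    expand A → a S
   8  $ S a  a g e $    match a
   9  $ S    g e $      expand S → Q A
  10  $ A Q  g e $      expand Q → epsilon
  11  $ A    g e $      expand A → g e
Stack after step 11: $ e g (top = g).

g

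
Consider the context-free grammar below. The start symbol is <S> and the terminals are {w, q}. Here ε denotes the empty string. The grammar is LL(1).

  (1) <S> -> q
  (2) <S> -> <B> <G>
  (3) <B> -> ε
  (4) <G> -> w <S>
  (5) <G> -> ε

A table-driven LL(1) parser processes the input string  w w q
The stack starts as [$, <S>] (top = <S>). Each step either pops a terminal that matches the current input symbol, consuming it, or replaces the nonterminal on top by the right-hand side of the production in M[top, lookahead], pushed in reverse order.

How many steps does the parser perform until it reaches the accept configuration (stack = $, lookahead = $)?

10

      Stack      Input    Action
   1  $ <S>      w w q $  expand <S> -> <B> <G>
   2  $ <G> <B>  w w q $  expand <B> -> ε
   3  $ <G>      w w q $  expand <G> -> w <S>
   4  $ <S> w    w w q $  match w
   5  $ <S>      w q $    expand <S> -> <B> <G>
   6  $ <G> <B>  w q $    expand <B> -> ε
   7  $ <G>      w q $    expand <G> -> w <S>
   8  $ <S> w    w q $    match w
   9  $ <S>      q $      expand <S> -> q
  10  $ q        q $      match q
Accept reached after 10 steps.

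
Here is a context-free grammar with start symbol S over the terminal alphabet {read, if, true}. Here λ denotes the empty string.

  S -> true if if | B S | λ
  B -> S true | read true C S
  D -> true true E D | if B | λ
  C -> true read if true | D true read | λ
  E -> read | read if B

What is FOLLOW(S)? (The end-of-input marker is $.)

FIRST(D) = {λ, if, true}
FIRST(E) = {read}
FIRST(C) = {λ, if, true}  (via D true read)
FIRST(S) = {λ, read, true}  (via B S)
FIRST(B) = {read, true}  (via S true)
FOLLOW(S) includes $ since S is the start symbol.
FOLLOW(D): in D->true true E D, the suffix after D is empty (adds nothing new); in C->D true read, D is followed by true read with FIRST {true}. Thus FOLLOW(D) = {true}.
FOLLOW(E): in D->true true E D, E is followed by D with FIRST {λ, if, true}; in D->true true E D, the suffix after E is nullable, so FOLLOW(E) ⊇ FOLLOW(D) = {true}. Thus FOLLOW(E) = {if, true}.
FOLLOW(S): in S->B S, the suffix after S is empty (adds nothing new); in B->S true, S is followed by true with FIRST {true}; in B->read true C S, the suffix after S is empty, so FOLLOW(S) ⊇ FOLLOW(B) = {$, if, read, true}. Thus FOLLOW(S) = {$, if, read, true}.
FOLLOW(B): in S->B S, B is followed by S with FIRST {λ, read, true}; in S->B S, the suffix after B is nullable, so FOLLOW(B) ⊇ FOLLOW(S) = {$, if, read, true}; in D->if B, the suffix after B is empty, so FOLLOW(B) ⊇ FOLLOW(D) = {true}; in E->read if B, the suffix after B is empty, so FOLLOW(B) ⊇ FOLLOW(E) = {if, true}. Thus FOLLOW(B) = {$, if, read, true}.
FOLLOW(C): in B->read true C S, C is followed by S with FIRST {λ, read, true}; in B->read true C S, the suffix after C is nullable, so FOLLOW(C) ⊇ FOLLOW(B) = {$, if, read, true}. Thus FOLLOW(C) = {$, if, read, true}.

{$, if, read, true}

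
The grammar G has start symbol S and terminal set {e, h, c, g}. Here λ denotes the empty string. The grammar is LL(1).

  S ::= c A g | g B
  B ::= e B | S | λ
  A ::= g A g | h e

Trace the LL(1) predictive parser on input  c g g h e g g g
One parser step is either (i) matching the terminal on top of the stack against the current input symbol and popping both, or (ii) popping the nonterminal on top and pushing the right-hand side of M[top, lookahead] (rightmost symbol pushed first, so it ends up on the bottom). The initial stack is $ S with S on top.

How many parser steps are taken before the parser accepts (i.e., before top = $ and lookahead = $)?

      Stack        Input              Action
   1  $ S          c g g h e g g g $  expand S ::= c A g
   2  $ g A c      c g g h e g g g $  match c
   3  $ g A        g g h e g g g $    expand A ::= g A g
   4  $ g g A g    g g h e g g g $    match g
   5  $ g g A      g h e g g g $      expand A ::= g A g
   6  $ g g g A g  g h e g g g $      match g
   7  $ g g g A    h e g g g $        expand A ::= h e
   8  $ g g g e h  h e g g g $        match h
   9  $ g g g e    e g g g $          match e
  10  $ g g g      g g g $            match g
  11  $ g g        g g $              match g
  12  $ g          g $                match g
Accept reached after 12 steps.

12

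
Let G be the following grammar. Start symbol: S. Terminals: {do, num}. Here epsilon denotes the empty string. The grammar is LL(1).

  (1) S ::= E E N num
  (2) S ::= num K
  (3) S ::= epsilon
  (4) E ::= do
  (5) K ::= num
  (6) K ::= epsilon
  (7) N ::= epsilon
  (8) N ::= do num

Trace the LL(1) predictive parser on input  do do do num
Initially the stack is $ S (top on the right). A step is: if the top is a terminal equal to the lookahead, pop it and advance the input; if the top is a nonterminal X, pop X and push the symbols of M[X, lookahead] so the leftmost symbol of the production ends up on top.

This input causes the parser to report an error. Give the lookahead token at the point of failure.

step 1: stack=$ S  input=do do do num $  — expand S ::= E E N num
step 2: stack=$ num N E E  input=do do do num $  — expand E ::= do
step 3: stack=$ num N E do  input=do do do num $  — match do
step 4: stack=$ num N E  input=do do num $  — expand E ::= do
step 5: stack=$ num N do  input=do do num $  — match do
step 6: stack=$ num N  input=do num $  — expand N ::= do num
step 7: stack=$ num num do  input=do num $  — match do
step 8: stack=$ num num  input=num $  — match num
step 9: stack=$ num  input=$  — error: top is terminal num but lookahead is $

$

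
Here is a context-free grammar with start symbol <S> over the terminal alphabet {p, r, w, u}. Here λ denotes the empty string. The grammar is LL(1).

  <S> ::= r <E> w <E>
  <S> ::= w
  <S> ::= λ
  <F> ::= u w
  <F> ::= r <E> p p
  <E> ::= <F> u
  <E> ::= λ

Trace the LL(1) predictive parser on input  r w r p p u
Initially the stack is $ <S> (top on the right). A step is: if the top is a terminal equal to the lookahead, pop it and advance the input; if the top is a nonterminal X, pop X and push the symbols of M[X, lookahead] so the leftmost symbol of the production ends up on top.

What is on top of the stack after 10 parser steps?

u

      Stack          Input          Action
   1  $ <S>          r w r p p u $  expand <S> ::= r <E> w <E>
   2  $ <E> w <E> r  r w r p p u $  match r
   3  $ <E> w <E>    w r p p u $    expand <E> ::= λ
   4  $ <E> w        w r p p u $    match w
   5  $ <E>          r p p u $      expand <E> ::= <F> u
   6  $ u <F>        r p p u $      expand <F> ::= r <E> p p
   7  $ u p p <E> r  r p p u $      match r
   8  $ u p p <E>    p p u $        expand <E> ::= λ
   9  $ u p p        p p u $        match p
  10  $ u p          p u $          match p
Stack after step 10: $ u (top = u).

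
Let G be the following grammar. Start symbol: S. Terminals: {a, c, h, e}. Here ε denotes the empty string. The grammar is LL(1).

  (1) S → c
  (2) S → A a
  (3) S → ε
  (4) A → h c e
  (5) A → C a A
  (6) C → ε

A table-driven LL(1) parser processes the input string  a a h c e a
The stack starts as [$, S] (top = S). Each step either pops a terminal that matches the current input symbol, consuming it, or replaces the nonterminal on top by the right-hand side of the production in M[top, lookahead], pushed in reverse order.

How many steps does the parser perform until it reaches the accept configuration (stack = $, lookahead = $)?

      Stack      Input          Action
   1  $ S        a a h c e a $  expand S → A a
   2  $ a A      a a h c e a $  expand A → C a A
   3  $ a A a C  a a h c e a $  expand C → ε
   4  $ a A a    a a h c e a $  match a
   5  $ a A      a h c e a $    expand A → C a A
   6  $ a A a C  a h c e a $    expand C → ε
   7  $ a A a    a h c e a $    match a
   8  $ a A      h c e a $      expand A → h c e
   9  $ a e c h  h c e a $      match h
  10  $ a e c    c e a $        match c
  11  $ a e      e a $          match e
  12  $ a        a $            match a
Accept reached after 12 steps.

12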